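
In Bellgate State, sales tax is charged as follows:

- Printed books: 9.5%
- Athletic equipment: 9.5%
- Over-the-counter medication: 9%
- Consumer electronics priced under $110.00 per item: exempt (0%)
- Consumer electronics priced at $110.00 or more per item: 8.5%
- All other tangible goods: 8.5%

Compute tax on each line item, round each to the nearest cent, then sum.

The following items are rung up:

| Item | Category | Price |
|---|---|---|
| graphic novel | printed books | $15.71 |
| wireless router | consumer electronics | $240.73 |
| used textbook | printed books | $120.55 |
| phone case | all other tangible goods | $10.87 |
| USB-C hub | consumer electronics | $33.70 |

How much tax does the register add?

$34.32

Graphic novel $15.71: printed books → 9.5% → $1.49
Wireless router $240.73: consumer electronics, $110.00 or more → 8.5% → $20.46
Used textbook $120.55: printed books → 9.5% → $11.45
Phone case $10.87: all other tangible goods → 8.5% → $0.92
USB-C hub $33.70: consumer electronics, under $110.00 → 0% → $0.00
Total tax = $1.49 + $20.46 + $11.45 + $0.92 = $34.32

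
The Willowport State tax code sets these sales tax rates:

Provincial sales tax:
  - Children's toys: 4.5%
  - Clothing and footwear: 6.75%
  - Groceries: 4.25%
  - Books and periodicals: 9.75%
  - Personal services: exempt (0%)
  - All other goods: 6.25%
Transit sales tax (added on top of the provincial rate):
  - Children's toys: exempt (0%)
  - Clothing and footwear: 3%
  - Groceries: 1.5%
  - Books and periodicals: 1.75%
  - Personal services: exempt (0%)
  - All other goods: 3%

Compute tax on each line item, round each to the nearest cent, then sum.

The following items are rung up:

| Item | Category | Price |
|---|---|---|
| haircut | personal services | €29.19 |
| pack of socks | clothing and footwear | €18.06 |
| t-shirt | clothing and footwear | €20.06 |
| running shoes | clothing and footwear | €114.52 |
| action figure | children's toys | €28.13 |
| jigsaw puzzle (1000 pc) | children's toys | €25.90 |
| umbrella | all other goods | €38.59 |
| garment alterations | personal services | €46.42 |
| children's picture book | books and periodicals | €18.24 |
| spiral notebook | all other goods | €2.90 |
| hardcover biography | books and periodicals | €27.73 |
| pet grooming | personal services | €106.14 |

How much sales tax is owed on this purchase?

Haircut €29.19: personal services → 0% + 0% transit = 0% → €0.00
Pack of socks €18.06: clothing and footwear → 6.75% + 3% transit = 9.75% → €1.76
T-shirt €20.06: clothing and footwear → 6.75% + 3% transit = 9.75% → €1.96
Running shoes €114.52: clothing and footwear → 6.75% + 3% transit = 9.75% → €11.17
Action figure €28.13: children's toys → 4.5% + 0% transit = 4.5% → €1.27
Jigsaw puzzle (1000 pc) €25.90: children's toys → 4.5% + 0% transit = 4.5% → €1.17
Umbrella €38.59: all other goods → 6.25% + 3% transit = 9.25% → €3.57
Garment alterations €46.42: personal services → 0% + 0% transit = 0% → €0.00
Children's picture book €18.24: books and periodicals → 9.75% + 1.75% transit = 11.5% → €2.10
Spiral notebook €2.90: all other goods → 6.25% + 3% transit = 9.25% → €0.27
Hardcover biography €27.73: books and periodicals → 9.75% + 1.75% transit = 11.5% → €3.19
Pet grooming €106.14: personal services → 0% + 0% transit = 0% → €0.00
Total tax = €1.76 + €1.96 + €11.17 + €1.27 + €1.17 + €3.57 + €2.10 + €0.27 + €3.19 = €26.46

€26.46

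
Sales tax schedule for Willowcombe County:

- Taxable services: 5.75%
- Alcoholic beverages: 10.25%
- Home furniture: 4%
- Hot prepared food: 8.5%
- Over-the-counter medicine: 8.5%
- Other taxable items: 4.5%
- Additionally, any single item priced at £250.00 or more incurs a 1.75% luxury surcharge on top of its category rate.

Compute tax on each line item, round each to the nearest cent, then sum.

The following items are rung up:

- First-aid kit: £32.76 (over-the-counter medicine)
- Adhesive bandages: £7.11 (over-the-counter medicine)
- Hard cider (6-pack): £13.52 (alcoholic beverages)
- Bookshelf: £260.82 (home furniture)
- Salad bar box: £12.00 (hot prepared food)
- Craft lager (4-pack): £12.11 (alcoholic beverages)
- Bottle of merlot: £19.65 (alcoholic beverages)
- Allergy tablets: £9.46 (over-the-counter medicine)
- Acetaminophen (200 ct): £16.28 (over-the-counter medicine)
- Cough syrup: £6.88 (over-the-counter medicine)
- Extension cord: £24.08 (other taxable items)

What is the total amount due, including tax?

First-aid kit £32.76: over-the-counter medicine → 8.5% → £2.78
Adhesive bandages £7.11: over-the-counter medicine → 8.5% → £0.60
Hard cider (6-pack) £13.52: alcoholic beverages → 10.25% → £1.39
Bookshelf £260.82: home furniture → 4% + 1.75% surcharge = 5.75% → £15.00
Salad bar box £12.00: hot prepared food → 8.5% → £1.02
Craft lager (4-pack) £12.11: alcoholic beverages → 10.25% → £1.24
Bottle of merlot £19.65: alcoholic beverages → 10.25% → £2.01
Allergy tablets £9.46: over-the-counter medicine → 8.5% → £0.80
Acetaminophen (200 ct) £16.28: over-the-counter medicine → 8.5% → £1.38
Cough syrup £6.88: over-the-counter medicine → 8.5% → £0.58
Extension cord £24.08: other taxable items → 4.5% → £1.08
Subtotal = £414.67; tax = £27.88; total due = £442.55

£442.55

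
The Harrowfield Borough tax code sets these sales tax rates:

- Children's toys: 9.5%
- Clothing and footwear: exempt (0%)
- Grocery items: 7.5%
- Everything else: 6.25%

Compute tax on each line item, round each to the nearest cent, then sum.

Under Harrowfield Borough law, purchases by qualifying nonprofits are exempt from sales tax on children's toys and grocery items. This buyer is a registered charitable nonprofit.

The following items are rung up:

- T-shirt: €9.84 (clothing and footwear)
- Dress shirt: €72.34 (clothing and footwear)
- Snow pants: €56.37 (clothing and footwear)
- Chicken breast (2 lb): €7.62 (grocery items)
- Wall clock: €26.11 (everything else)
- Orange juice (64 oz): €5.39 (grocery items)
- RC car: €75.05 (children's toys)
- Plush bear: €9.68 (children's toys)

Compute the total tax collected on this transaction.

T-shirt €9.84: clothing and footwear → 0% → €0.00
Dress shirt €72.34: clothing and footwear → 0% → €0.00
Snow pants €56.37: clothing and footwear → 0% → €0.00
Chicken breast (2 lb) €7.62: grocery items, buyer-exempt → 0% → €0.00
Wall clock €26.11: everything else → 6.25% → €1.63
Orange juice (64 oz) €5.39: grocery items, buyer-exempt → 0% → €0.00
RC car €75.05: children's toys, buyer-exempt → 0% → €0.00
Plush bear €9.68: children's toys, buyer-exempt → 0% → €0.00
Total tax = €1.63

€1.63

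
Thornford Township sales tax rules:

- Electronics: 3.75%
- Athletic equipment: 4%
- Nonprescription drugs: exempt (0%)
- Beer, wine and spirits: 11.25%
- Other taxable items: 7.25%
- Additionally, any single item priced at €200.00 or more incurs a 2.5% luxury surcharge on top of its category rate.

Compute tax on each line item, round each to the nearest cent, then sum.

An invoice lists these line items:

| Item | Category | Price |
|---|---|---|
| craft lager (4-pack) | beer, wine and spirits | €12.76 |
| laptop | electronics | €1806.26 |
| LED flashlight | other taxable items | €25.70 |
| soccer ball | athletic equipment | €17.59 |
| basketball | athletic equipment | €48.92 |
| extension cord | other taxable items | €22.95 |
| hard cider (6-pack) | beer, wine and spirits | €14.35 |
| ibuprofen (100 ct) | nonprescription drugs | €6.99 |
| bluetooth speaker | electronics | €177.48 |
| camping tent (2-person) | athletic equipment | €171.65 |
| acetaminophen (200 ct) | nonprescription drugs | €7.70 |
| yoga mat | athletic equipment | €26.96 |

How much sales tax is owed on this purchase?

€136.73

Craft lager (4-pack) €12.76: beer, wine and spirits → 11.25% → €1.44
Laptop €1806.26: electronics → 3.75% + 2.5% surcharge = 6.25% → €112.89
LED flashlight €25.70: other taxable items → 7.25% → €1.86
Soccer ball €17.59: athletic equipment → 4% → €0.70
Basketball €48.92: athletic equipment → 4% → €1.96
Extension cord €22.95: other taxable items → 7.25% → €1.66
Hard cider (6-pack) €14.35: beer, wine and spirits → 11.25% → €1.61
Ibuprofen (100 ct) €6.99: nonprescription drugs → 0% → €0.00
Bluetooth speaker €177.48: electronics → 3.75% → €6.66
Camping tent (2-person) €171.65: athletic equipment → 4% → €6.87
Acetaminophen (200 ct) €7.70: nonprescription drugs → 0% → €0.00
Yoga mat €26.96: athletic equipment → 4% → €1.08
Total tax = €1.44 + €112.89 + €1.86 + €0.70 + €1.96 + €1.66 + €1.61 + €6.66 + €6.87 + €1.08 = €136.73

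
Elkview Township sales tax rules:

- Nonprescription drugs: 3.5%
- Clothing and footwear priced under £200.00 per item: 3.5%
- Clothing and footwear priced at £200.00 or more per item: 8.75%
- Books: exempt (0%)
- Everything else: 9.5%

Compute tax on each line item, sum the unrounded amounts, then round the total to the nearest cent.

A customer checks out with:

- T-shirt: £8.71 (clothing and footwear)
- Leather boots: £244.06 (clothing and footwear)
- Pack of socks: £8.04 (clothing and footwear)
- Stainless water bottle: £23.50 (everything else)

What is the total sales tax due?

£24.17

T-shirt £8.71: clothing and footwear, under £200.00 → 3.5% → £0.30485
Leather boots £244.06: clothing and footwear, £200.00 or more → 8.75% → £21.35525
Pack of socks £8.04: clothing and footwear, under £200.00 → 3.5% → £0.2814
Stainless water bottle £23.50: everything else → 9.5% → £2.2325
Unrounded tax sum = £24.174 → £24.17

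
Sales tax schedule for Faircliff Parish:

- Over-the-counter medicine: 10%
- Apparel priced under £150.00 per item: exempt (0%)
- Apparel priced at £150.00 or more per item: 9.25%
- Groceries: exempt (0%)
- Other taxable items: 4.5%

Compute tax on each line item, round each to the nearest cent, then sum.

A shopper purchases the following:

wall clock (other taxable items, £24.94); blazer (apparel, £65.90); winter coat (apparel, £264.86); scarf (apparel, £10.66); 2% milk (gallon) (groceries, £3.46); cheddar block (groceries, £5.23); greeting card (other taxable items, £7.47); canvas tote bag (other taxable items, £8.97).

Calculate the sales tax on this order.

£26.36

Wall clock £24.94: other taxable items → 4.5% → £1.12
Blazer £65.90: apparel, under £150.00 → 0% → £0.00
Winter coat £264.86: apparel, £150.00 or more → 9.25% → £24.50
Scarf £10.66: apparel, under £150.00 → 0% → £0.00
2% milk (gallon) £3.46: groceries → 0% → £0.00
Cheddar block £5.23: groceries → 0% → £0.00
Greeting card £7.47: other taxable items → 4.5% → £0.34
Canvas tote bag £8.97: other taxable items → 4.5% → £0.40
Total tax = £1.12 + £24.50 + £0.34 + £0.40 = £26.36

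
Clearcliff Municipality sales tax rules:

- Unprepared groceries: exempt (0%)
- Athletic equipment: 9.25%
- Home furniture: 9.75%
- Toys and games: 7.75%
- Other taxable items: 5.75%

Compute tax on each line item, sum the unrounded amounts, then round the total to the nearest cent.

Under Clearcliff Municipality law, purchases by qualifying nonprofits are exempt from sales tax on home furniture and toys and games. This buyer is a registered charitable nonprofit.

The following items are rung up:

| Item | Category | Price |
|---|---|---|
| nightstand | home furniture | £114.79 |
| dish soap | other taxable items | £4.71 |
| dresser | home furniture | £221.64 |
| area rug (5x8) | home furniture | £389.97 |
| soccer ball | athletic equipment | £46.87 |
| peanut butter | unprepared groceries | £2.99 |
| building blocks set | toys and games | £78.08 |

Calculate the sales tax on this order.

Nightstand £114.79: home furniture, buyer-exempt → 0% → £0.00
Dish soap £4.71: other taxable items → 5.75% → £0.270825
Dresser £221.64: home furniture, buyer-exempt → 0% → £0.00
Area rug (5x8) £389.97: home furniture, buyer-exempt → 0% → £0.00
Soccer ball £46.87: athletic equipment → 9.25% → £4.335475
Peanut butter £2.99: unprepared groceries → 0% → £0.00
Building blocks set £78.08: toys and games, buyer-exempt → 0% → £0.00
Unrounded tax sum = £4.6063 → £4.61

£4.61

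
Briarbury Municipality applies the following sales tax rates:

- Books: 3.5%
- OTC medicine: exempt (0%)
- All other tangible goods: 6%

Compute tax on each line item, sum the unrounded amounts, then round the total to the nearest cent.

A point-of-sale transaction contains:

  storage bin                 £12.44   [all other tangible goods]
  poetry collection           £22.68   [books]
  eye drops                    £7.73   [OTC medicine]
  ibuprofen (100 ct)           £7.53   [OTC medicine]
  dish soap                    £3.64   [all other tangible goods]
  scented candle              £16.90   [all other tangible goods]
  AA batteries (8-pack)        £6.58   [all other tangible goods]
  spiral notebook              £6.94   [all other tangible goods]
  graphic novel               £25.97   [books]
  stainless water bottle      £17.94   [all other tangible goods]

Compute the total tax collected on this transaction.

Storage bin £12.44: all other tangible goods → 6% → £0.7464
Poetry collection £22.68: books → 3.5% → £0.7938
Eye drops £7.73: OTC medicine → 0% → £0.00
Ibuprofen (100 ct) £7.53: OTC medicine → 0% → £0.00
Dish soap £3.64: all other tangible goods → 6% → £0.2184
Scented candle £16.90: all other tangible goods → 6% → £1.014
AA batteries (8-pack) £6.58: all other tangible goods → 6% → £0.3948
Spiral notebook £6.94: all other tangible goods → 6% → £0.4164
Graphic novel £25.97: books → 3.5% → £0.90895
Stainless water bottle £17.94: all other tangible goods → 6% → £1.0764
Unrounded tax sum = £5.56915 → £5.57

£5.57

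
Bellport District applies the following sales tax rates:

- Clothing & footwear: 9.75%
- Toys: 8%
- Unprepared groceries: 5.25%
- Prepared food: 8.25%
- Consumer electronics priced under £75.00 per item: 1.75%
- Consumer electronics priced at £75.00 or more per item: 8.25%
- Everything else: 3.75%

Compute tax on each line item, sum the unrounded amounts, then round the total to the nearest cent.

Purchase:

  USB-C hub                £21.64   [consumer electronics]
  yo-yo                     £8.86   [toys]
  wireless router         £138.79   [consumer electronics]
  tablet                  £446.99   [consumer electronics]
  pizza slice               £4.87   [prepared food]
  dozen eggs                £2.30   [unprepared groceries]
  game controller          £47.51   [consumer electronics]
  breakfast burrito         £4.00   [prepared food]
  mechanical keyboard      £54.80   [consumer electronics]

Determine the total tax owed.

£52.06

USB-C hub £21.64: consumer electronics, under £75.00 → 1.75% → £0.3787
Yo-yo £8.86: toys → 8% → £0.7088
Wireless router £138.79: consumer electronics, £75.00 or more → 8.25% → £11.450175
Tablet £446.99: consumer electronics, £75.00 or more → 8.25% → £36.876675
Pizza slice £4.87: prepared food → 8.25% → £0.401775
Dozen eggs £2.30: unprepared groceries → 5.25% → £0.12075
Game controller £47.51: consumer electronics, under £75.00 → 1.75% → £0.831425
Breakfast burrito £4.00: prepared food → 8.25% → £0.33
Mechanical keyboard £54.80: consumer electronics, under £75.00 → 1.75% → £0.959
Unrounded tax sum = £52.0573 → £52.06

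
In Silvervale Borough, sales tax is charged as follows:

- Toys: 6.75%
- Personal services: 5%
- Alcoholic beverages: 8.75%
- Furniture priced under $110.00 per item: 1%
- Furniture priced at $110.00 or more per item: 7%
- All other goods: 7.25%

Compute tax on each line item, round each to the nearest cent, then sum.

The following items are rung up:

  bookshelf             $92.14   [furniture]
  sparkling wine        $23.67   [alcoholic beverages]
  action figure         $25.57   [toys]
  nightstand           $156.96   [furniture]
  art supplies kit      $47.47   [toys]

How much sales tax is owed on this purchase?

Bookshelf $92.14: furniture, under $110.00 → 1% → $0.92
Sparkling wine $23.67: alcoholic beverages → 8.75% → $2.07
Action figure $25.57: toys → 6.75% → $1.73
Nightstand $156.96: furniture, $110.00 or more → 7% → $10.99
Art supplies kit $47.47: toys → 6.75% → $3.20
Total tax = $0.92 + $2.07 + $1.73 + $10.99 + $3.20 = $18.91

$18.91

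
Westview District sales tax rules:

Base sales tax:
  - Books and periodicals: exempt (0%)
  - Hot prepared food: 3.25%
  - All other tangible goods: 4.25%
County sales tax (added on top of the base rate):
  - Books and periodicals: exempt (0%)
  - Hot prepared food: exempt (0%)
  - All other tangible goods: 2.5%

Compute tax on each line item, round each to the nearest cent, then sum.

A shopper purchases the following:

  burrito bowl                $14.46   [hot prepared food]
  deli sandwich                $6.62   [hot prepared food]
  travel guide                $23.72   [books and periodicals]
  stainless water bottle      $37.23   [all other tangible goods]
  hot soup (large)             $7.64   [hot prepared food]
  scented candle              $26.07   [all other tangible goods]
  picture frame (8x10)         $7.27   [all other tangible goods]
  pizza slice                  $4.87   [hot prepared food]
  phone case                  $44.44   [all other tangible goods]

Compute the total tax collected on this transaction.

$8.86

Burrito bowl $14.46: hot prepared food → 3.25% + 0% county = 3.25% → $0.47
Deli sandwich $6.62: hot prepared food → 3.25% + 0% county = 3.25% → $0.22
Travel guide $23.72: books and periodicals → 0% + 0% county = 0% → $0.00
Stainless water bottle $37.23: all other tangible goods → 4.25% + 2.5% county = 6.75% → $2.51
Hot soup (large) $7.64: hot prepared food → 3.25% + 0% county = 3.25% → $0.25
Scented candle $26.07: all other tangible goods → 4.25% + 2.5% county = 6.75% → $1.76
Picture frame (8x10) $7.27: all other tangible goods → 4.25% + 2.5% county = 6.75% → $0.49
Pizza slice $4.87: hot prepared food → 3.25% + 0% county = 3.25% → $0.16
Phone case $44.44: all other tangible goods → 4.25% + 2.5% county = 6.75% → $3.00
Total tax = $0.47 + $0.22 + $2.51 + $0.25 + $1.76 + $0.49 + $0.16 + $3.00 = $8.86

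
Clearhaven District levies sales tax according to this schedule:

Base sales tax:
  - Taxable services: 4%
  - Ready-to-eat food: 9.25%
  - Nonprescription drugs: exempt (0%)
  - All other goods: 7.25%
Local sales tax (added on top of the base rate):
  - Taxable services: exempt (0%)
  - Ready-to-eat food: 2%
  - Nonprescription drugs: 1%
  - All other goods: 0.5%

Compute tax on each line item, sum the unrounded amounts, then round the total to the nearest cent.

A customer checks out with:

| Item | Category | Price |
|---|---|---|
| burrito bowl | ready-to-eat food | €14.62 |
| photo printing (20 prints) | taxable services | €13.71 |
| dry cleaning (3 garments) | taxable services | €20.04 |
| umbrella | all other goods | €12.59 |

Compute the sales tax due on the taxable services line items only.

Photo printing (20 prints) €13.71: taxable services → 4% + 0% local = 4% → €0.5484
Dry cleaning (3 garments) €20.04: taxable services → 4% + 0% local = 4% → €0.8016
Tax on taxable services: unrounded sum = €1.35 → €1.35

€1.35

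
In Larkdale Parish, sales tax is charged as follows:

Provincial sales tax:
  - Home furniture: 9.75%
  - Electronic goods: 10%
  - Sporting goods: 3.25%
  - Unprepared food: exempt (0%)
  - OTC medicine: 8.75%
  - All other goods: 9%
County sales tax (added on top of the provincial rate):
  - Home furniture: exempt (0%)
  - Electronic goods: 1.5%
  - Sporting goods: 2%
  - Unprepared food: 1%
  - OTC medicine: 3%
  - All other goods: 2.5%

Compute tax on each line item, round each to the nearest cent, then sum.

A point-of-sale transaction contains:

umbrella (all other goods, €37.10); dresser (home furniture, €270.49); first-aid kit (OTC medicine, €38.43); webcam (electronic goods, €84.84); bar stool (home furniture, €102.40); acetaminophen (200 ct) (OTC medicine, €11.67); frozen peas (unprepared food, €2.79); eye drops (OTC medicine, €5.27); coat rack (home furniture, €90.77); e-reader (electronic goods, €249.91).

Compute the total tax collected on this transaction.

€94.51

Umbrella €37.10: all other goods → 9% + 2.5% county = 11.5% → €4.27
Dresser €270.49: home furniture → 9.75% + 0% county = 9.75% → €26.37
First-aid kit €38.43: OTC medicine → 8.75% + 3% county = 11.75% → €4.52
Webcam €84.84: electronic goods → 10% + 1.5% county = 11.5% → €9.76
Bar stool €102.40: home furniture → 9.75% + 0% county = 9.75% → €9.98
Acetaminophen (200 ct) €11.67: OTC medicine → 8.75% + 3% county = 11.75% → €1.37
Frozen peas €2.79: unprepared food → 0% + 1% county = 1% → €0.03
Eye drops €5.27: OTC medicine → 8.75% + 3% county = 11.75% → €0.62
Coat rack €90.77: home furniture → 9.75% + 0% county = 9.75% → €8.85
E-reader €249.91: electronic goods → 10% + 1.5% county = 11.5% → €28.74
Total tax = €4.27 + €26.37 + €4.52 + €9.76 + €9.98 + €1.37 + €0.03 + €0.62 + €8.85 + €28.74 = €94.51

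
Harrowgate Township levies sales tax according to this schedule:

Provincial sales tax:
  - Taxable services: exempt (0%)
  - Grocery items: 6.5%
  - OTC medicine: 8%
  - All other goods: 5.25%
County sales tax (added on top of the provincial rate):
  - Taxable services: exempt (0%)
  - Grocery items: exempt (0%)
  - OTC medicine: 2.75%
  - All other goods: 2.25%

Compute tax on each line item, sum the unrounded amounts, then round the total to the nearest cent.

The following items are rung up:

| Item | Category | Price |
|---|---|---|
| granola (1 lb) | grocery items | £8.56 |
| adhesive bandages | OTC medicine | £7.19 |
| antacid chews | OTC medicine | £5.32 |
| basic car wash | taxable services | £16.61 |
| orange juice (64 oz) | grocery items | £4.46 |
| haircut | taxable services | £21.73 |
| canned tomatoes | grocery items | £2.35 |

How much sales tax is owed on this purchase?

Granola (1 lb) £8.56: grocery items → 6.5% + 0% county = 6.5% → £0.5564
Adhesive bandages £7.19: OTC medicine → 8% + 2.75% county = 10.75% → £0.772925
Antacid chews £5.32: OTC medicine → 8% + 2.75% county = 10.75% → £0.5719
Basic car wash £16.61: taxable services → 0% + 0% county = 0% → £0.00
Orange juice (64 oz) £4.46: grocery items → 6.5% + 0% county = 6.5% → £0.2899
Haircut £21.73: taxable services → 0% + 0% county = 0% → £0.00
Canned tomatoes £2.35: grocery items → 6.5% + 0% county = 6.5% → £0.15275
Unrounded tax sum = £2.343875 → £2.34

£2.34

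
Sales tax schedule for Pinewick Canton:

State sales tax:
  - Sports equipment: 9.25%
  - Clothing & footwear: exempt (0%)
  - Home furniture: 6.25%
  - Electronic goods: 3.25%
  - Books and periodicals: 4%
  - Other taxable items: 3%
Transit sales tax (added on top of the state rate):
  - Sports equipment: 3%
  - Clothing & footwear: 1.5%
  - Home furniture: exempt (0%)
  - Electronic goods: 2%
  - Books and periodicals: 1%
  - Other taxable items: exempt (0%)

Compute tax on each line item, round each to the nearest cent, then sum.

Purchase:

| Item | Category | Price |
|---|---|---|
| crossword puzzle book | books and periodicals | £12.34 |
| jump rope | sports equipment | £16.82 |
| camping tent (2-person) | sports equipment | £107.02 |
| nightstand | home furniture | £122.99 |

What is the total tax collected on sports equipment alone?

£15.17

Jump rope £16.82: sports equipment → 9.25% + 3% transit = 12.25% → £2.06
Camping tent (2-person) £107.02: sports equipment → 9.25% + 3% transit = 12.25% → £13.11
Tax on sports equipment = £2.06 + £13.11 = £15.17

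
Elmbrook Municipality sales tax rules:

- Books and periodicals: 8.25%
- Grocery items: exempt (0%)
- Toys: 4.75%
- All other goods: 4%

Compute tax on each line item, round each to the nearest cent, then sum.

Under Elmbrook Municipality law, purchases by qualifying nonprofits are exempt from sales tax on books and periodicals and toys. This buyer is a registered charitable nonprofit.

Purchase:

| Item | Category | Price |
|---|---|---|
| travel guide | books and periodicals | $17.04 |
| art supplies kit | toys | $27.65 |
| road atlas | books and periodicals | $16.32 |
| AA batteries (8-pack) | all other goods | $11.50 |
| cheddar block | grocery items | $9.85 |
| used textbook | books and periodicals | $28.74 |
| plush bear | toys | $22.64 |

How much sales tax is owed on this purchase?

$0.46

Travel guide $17.04: books and periodicals, buyer-exempt → 0% → $0.00
Art supplies kit $27.65: toys, buyer-exempt → 0% → $0.00
Road atlas $16.32: books and periodicals, buyer-exempt → 0% → $0.00
AA batteries (8-pack) $11.50: all other goods → 4% → $0.46
Cheddar block $9.85: grocery items → 0% → $0.00
Used textbook $28.74: books and periodicals, buyer-exempt → 0% → $0.00
Plush bear $22.64: toys, buyer-exempt → 0% → $0.00
Total tax = $0.46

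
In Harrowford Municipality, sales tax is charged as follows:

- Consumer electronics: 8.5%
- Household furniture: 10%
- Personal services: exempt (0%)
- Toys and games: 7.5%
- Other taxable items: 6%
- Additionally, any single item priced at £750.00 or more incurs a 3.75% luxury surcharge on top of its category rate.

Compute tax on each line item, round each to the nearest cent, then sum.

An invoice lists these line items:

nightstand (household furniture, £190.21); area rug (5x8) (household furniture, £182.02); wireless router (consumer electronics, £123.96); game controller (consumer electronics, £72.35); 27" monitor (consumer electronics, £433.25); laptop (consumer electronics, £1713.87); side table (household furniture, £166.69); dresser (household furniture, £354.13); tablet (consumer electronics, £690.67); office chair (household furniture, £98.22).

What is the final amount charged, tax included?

Nightstand £190.21: household furniture → 10% → £19.02
Area rug (5x8) £182.02: household furniture → 10% → £18.20
Wireless router £123.96: consumer electronics → 8.5% → £10.54
Game controller £72.35: consumer electronics → 8.5% → £6.15
27" monitor £433.25: consumer electronics → 8.5% → £36.83
Laptop £1713.87: consumer electronics → 8.5% + 3.75% surcharge = 12.25% → £209.95
Side table £166.69: household furniture → 10% → £16.67
Dresser £354.13: household furniture → 10% → £35.41
Tablet £690.67: consumer electronics → 8.5% → £58.71
Office chair £98.22: household furniture → 10% → £9.82
Subtotal = £4025.37; tax = £421.30; total due = £4446.67

£4446.67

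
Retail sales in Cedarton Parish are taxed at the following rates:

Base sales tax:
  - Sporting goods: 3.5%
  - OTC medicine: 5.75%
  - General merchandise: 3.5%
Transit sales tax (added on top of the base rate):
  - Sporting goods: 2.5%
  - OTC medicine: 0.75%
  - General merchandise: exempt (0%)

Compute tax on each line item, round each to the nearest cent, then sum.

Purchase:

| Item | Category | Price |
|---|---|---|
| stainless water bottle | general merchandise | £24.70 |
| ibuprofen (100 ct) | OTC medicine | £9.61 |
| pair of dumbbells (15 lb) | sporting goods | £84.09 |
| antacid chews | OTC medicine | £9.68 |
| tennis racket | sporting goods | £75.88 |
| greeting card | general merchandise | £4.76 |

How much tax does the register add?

Stainless water bottle £24.70: general merchandise → 3.5% + 0% transit = 3.5% → £0.86
Ibuprofen (100 ct) £9.61: OTC medicine → 5.75% + 0.75% transit = 6.5% → £0.62
Pair of dumbbells (15 lb) £84.09: sporting goods → 3.5% + 2.5% transit = 6% → £5.05
Antacid chews £9.68: OTC medicine → 5.75% + 0.75% transit = 6.5% → £0.63
Tennis racket £75.88: sporting goods → 3.5% + 2.5% transit = 6% → £4.55
Greeting card £4.76: general merchandise → 3.5% + 0% transit = 3.5% → £0.17
Total tax = £0.86 + £0.62 + £5.05 + £0.63 + £4.55 + £0.17 = £11.88

£11.88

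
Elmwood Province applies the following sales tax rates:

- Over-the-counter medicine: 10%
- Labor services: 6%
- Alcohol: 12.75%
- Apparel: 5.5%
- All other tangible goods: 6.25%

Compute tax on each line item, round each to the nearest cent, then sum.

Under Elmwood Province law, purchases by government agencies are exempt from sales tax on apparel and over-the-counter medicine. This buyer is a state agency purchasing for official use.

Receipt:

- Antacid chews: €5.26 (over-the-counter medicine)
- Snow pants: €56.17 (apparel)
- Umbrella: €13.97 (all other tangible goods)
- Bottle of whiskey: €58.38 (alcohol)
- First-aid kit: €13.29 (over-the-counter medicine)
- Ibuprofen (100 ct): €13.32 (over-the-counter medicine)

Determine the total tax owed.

€8.31

Antacid chews €5.26: over-the-counter medicine, buyer-exempt → 0% → €0.00
Snow pants €56.17: apparel, buyer-exempt → 0% → €0.00
Umbrella €13.97: all other tangible goods → 6.25% → €0.87
Bottle of whiskey €58.38: alcohol → 12.75% → €7.44
First-aid kit €13.29: over-the-counter medicine, buyer-exempt → 0% → €0.00
Ibuprofen (100 ct) €13.32: over-the-counter medicine, buyer-exempt → 0% → €0.00
Total tax = €0.87 + €7.44 = €8.31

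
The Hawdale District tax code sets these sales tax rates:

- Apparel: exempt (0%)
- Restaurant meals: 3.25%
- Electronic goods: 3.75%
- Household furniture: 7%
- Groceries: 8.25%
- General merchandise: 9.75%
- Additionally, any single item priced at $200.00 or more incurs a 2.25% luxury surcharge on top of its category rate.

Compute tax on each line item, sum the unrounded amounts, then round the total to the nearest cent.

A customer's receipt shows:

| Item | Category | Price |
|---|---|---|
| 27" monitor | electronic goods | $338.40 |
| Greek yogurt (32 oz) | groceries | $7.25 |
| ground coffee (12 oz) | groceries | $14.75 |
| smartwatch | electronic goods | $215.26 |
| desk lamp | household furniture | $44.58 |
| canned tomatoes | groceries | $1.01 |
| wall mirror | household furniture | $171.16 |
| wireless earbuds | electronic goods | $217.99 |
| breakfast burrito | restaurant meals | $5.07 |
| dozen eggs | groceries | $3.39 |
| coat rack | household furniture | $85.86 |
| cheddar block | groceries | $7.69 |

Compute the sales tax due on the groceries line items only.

Greek yogurt (32 oz) $7.25: groceries → 8.25% → $0.598125
Ground coffee (12 oz) $14.75: groceries → 8.25% → $1.216875
Canned tomatoes $1.01: groceries → 8.25% → $0.083325
Dozen eggs $3.39: groceries → 8.25% → $0.279675
Cheddar block $7.69: groceries → 8.25% → $0.634425
Tax on groceries: unrounded sum = $2.812425 → $2.81

$2.81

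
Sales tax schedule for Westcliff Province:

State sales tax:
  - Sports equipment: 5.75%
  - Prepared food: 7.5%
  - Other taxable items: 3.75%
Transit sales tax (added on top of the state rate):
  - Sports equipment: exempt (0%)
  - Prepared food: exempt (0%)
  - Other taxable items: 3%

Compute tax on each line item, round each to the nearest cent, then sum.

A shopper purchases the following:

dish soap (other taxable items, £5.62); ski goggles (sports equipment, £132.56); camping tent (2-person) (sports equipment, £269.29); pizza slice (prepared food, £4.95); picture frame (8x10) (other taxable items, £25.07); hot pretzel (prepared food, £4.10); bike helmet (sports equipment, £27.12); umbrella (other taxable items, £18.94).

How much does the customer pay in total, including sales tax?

Dish soap £5.62: other taxable items → 3.75% + 3% transit = 6.75% → £0.38
Ski goggles £132.56: sports equipment → 5.75% + 0% transit = 5.75% → £7.62
Camping tent (2-person) £269.29: sports equipment → 5.75% + 0% transit = 5.75% → £15.48
Pizza slice £4.95: prepared food → 7.5% + 0% transit = 7.5% → £0.37
Picture frame (8x10) £25.07: other taxable items → 3.75% + 3% transit = 6.75% → £1.69
Hot pretzel £4.10: prepared food → 7.5% + 0% transit = 7.5% → £0.31
Bike helmet £27.12: sports equipment → 5.75% + 0% transit = 5.75% → £1.56
Umbrella £18.94: other taxable items → 3.75% + 3% transit = 6.75% → £1.28
Subtotal = £487.65; tax = £28.69; total due = £516.34

£516.34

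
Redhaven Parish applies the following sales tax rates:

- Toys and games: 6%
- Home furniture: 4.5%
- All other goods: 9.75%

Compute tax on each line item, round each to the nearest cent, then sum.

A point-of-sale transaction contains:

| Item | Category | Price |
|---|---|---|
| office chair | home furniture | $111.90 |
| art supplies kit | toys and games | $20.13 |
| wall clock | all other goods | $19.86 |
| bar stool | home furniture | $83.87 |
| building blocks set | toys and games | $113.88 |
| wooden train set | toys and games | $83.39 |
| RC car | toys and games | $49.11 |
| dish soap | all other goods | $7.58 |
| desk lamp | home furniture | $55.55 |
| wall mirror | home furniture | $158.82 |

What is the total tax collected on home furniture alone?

Office chair $111.90: home furniture → 4.5% → $5.04
Bar stool $83.87: home furniture → 4.5% → $3.77
Desk lamp $55.55: home furniture → 4.5% → $2.50
Wall mirror $158.82: home furniture → 4.5% → $7.15
Tax on home furniture = $5.04 + $3.77 + $2.50 + $7.15 = $18.46

$18.46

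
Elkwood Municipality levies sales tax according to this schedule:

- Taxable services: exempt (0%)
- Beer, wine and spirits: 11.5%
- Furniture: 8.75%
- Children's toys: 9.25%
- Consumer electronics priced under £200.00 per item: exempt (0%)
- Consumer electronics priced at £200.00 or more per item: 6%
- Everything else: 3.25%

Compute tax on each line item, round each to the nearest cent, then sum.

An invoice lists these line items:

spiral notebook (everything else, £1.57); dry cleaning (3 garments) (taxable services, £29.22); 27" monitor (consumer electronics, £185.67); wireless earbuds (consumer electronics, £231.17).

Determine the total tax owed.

Spiral notebook £1.57: everything else → 3.25% → £0.05
Dry cleaning (3 garments) £29.22: taxable services → 0% → £0.00
27" monitor £185.67: consumer electronics, under £200.00 → 0% → £0.00
Wireless earbuds £231.17: consumer electronics, £200.00 or more → 6% → £13.87
Total tax = £0.05 + £13.87 = £13.92

£13.92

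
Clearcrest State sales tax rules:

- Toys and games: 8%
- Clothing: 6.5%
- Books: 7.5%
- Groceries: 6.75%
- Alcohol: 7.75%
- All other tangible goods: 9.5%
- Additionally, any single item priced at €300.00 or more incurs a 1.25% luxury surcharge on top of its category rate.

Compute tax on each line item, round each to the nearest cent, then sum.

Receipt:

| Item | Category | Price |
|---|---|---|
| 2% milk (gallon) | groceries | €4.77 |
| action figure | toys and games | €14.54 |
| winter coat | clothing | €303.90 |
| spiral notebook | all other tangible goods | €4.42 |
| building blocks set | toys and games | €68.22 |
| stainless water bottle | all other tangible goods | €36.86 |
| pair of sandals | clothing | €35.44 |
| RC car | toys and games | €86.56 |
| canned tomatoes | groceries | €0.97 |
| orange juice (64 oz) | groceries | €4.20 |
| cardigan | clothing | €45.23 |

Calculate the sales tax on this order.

2% milk (gallon) €4.77: groceries → 6.75% → €0.32
Action figure €14.54: toys and games → 8% → €1.16
Winter coat €303.90: clothing → 6.5% + 1.25% surcharge = 7.75% → €23.55
Spiral notebook €4.42: all other tangible goods → 9.5% → €0.42
Building blocks set €68.22: toys and games → 8% → €5.46
Stainless water bottle €36.86: all other tangible goods → 9.5% → €3.50
Pair of sandals €35.44: clothing → 6.5% → €2.30
RC car €86.56: toys and games → 8% → €6.92
Canned tomatoes €0.97: groceries → 6.75% → €0.07
Orange juice (64 oz) €4.20: groceries → 6.75% → €0.28
Cardigan €45.23: clothing → 6.5% → €2.94
Total tax = €0.32 + €1.16 + €23.55 + €0.42 + €5.46 + €3.50 + €2.30 + €6.92 + €0.07 + €0.28 + €2.94 = €46.92

€46.92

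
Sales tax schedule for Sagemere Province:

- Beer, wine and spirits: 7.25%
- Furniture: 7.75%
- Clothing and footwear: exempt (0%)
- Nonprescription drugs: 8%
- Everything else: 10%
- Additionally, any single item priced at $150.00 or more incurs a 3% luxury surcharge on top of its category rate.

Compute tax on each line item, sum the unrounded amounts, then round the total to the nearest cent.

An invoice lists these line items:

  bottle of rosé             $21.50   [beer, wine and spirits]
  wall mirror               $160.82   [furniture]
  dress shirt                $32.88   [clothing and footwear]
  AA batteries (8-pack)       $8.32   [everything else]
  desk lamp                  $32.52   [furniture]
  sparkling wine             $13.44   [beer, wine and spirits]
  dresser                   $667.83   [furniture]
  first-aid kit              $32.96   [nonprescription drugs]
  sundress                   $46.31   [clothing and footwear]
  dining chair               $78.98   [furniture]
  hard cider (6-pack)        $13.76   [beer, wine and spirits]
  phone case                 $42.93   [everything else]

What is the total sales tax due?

$109.01

Bottle of rosé $21.50: beer, wine and spirits → 7.25% → $1.55875
Wall mirror $160.82: furniture → 7.75% + 3% surcharge = 10.75% → $17.28815
Dress shirt $32.88: clothing and footwear → 0% → $0.00
AA batteries (8-pack) $8.32: everything else → 10% → $0.832
Desk lamp $32.52: furniture → 7.75% → $2.5203
Sparkling wine $13.44: beer, wine and spirits → 7.25% → $0.9744
Dresser $667.83: furniture → 7.75% + 3% surcharge = 10.75% → $71.791725
First-aid kit $32.96: nonprescription drugs → 8% → $2.6368
Sundress $46.31: clothing and footwear → 0% → $0.00
Dining chair $78.98: furniture → 7.75% → $6.12095
Hard cider (6-pack) $13.76: beer, wine and spirits → 7.25% → $0.9976
Phone case $42.93: everything else → 10% → $4.293
Unrounded tax sum = $109.013675 → $109.01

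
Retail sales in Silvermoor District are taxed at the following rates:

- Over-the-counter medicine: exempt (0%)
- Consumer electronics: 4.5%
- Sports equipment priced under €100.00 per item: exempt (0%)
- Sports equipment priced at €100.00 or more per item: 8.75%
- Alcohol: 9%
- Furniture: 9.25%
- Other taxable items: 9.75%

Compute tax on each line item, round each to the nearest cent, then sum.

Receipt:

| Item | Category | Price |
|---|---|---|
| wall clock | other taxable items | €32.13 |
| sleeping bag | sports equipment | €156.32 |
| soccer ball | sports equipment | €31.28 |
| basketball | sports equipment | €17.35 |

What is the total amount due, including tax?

Wall clock €32.13: other taxable items → 9.75% → €3.13
Sleeping bag €156.32: sports equipment, €100.00 or more → 8.75% → €13.68
Soccer ball €31.28: sports equipment, under €100.00 → 0% → €0.00
Basketball €17.35: sports equipment, under €100.00 → 0% → €0.00
Subtotal = €237.08; tax = €16.81; total due = €253.89

€253.89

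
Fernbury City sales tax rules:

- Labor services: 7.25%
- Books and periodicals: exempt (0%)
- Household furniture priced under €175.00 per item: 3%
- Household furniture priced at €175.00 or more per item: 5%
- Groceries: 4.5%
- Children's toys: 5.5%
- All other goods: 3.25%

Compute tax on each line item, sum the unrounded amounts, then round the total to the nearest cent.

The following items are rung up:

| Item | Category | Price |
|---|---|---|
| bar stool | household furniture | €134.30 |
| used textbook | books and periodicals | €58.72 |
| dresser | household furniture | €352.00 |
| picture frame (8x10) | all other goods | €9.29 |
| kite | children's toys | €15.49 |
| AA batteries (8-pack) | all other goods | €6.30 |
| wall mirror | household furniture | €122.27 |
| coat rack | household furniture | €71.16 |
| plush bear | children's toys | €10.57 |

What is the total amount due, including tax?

Bar stool €134.30: household furniture, under €175.00 → 3% → €4.029
Used textbook €58.72: books and periodicals → 0% → €0.00
Dresser €352.00: household furniture, €175.00 or more → 5% → €17.60
Picture frame (8x10) €9.29: all other goods → 3.25% → €0.301925
Kite €15.49: children's toys → 5.5% → €0.85195
AA batteries (8-pack) €6.30: all other goods → 3.25% → €0.20475
Wall mirror €122.27: household furniture, under €175.00 → 3% → €3.6681
Coat rack €71.16: household furniture, under €175.00 → 3% → €2.1348
Plush bear €10.57: children's toys → 5.5% → €0.58135
Subtotal = €780.10; unrounded tax = €29.371875 → €29.37; total due = €809.47

€809.47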